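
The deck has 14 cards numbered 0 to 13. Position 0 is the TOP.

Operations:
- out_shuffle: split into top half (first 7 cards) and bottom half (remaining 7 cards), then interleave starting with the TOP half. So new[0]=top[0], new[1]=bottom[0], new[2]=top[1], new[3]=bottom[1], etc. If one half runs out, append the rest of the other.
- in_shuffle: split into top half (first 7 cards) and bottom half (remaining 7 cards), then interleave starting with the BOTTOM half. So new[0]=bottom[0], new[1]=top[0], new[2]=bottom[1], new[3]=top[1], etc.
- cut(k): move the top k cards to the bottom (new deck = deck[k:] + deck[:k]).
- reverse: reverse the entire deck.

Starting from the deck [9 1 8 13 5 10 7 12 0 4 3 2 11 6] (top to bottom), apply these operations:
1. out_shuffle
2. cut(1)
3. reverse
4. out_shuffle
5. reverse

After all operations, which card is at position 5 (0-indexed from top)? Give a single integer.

After op 1 (out_shuffle): [9 12 1 0 8 4 13 3 5 2 10 11 7 6]
After op 2 (cut(1)): [12 1 0 8 4 13 3 5 2 10 11 7 6 9]
After op 3 (reverse): [9 6 7 11 10 2 5 3 13 4 8 0 1 12]
After op 4 (out_shuffle): [9 3 6 13 7 4 11 8 10 0 2 1 5 12]
After op 5 (reverse): [12 5 1 2 0 10 8 11 4 7 13 6 3 9]
Position 5: card 10.

Answer: 10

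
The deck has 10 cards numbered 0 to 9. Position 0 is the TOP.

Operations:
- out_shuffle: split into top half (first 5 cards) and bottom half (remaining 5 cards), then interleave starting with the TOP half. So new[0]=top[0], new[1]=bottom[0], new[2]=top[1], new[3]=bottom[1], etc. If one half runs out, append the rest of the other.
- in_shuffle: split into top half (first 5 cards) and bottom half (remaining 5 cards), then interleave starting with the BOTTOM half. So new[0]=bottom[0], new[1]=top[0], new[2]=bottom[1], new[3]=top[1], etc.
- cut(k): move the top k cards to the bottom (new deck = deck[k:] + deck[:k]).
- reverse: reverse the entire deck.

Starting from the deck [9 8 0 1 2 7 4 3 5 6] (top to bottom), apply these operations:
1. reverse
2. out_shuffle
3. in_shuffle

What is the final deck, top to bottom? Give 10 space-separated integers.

Answer: 0 6 4 2 8 5 7 1 9 3

Derivation:
After op 1 (reverse): [6 5 3 4 7 2 1 0 8 9]
After op 2 (out_shuffle): [6 2 5 1 3 0 4 8 7 9]
After op 3 (in_shuffle): [0 6 4 2 8 5 7 1 9 3]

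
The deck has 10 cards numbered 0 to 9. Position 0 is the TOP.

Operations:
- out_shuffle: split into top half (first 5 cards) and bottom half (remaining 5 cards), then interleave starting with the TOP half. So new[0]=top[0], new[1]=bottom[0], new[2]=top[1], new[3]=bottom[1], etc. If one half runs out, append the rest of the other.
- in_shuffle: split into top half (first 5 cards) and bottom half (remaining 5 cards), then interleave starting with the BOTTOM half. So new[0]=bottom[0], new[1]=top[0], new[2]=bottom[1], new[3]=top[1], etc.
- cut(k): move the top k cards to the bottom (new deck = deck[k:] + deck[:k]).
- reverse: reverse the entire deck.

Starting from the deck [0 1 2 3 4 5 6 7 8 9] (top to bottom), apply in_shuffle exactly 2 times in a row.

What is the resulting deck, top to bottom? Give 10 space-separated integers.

Answer: 2 5 8 0 3 6 9 1 4 7

Derivation:
After op 1 (in_shuffle): [5 0 6 1 7 2 8 3 9 4]
After op 2 (in_shuffle): [2 5 8 0 3 6 9 1 4 7]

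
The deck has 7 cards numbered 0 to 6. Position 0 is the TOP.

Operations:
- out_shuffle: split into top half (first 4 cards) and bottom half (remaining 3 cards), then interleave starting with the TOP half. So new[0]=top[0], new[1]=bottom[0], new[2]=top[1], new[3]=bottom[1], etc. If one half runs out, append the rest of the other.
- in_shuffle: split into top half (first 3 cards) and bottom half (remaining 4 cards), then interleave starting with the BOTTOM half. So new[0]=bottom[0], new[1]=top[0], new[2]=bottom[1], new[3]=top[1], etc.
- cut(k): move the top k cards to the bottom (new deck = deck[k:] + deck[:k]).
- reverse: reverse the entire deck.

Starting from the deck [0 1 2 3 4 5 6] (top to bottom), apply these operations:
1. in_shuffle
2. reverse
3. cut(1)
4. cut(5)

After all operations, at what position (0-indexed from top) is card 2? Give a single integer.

Answer: 2

Derivation:
After op 1 (in_shuffle): [3 0 4 1 5 2 6]
After op 2 (reverse): [6 2 5 1 4 0 3]
After op 3 (cut(1)): [2 5 1 4 0 3 6]
After op 4 (cut(5)): [3 6 2 5 1 4 0]
Card 2 is at position 2.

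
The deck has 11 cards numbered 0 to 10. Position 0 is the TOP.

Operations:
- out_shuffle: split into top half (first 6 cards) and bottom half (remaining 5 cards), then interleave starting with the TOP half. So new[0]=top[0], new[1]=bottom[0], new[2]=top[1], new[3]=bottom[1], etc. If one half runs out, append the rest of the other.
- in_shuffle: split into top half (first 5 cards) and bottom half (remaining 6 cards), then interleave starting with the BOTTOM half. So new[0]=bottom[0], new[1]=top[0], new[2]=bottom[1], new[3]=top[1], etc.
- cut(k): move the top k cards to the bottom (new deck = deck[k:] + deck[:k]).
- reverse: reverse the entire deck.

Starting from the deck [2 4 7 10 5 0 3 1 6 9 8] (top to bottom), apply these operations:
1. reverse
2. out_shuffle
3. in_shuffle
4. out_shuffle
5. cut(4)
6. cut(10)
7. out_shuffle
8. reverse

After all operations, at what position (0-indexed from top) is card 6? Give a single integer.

After op 1 (reverse): [8 9 6 1 3 0 5 10 7 4 2]
After op 2 (out_shuffle): [8 5 9 10 6 7 1 4 3 2 0]
After op 3 (in_shuffle): [7 8 1 5 4 9 3 10 2 6 0]
After op 4 (out_shuffle): [7 3 8 10 1 2 5 6 4 0 9]
After op 5 (cut(4)): [1 2 5 6 4 0 9 7 3 8 10]
After op 6 (cut(10)): [10 1 2 5 6 4 0 9 7 3 8]
After op 7 (out_shuffle): [10 0 1 9 2 7 5 3 6 8 4]
After op 8 (reverse): [4 8 6 3 5 7 2 9 1 0 10]
Card 6 is at position 2.

Answer: 2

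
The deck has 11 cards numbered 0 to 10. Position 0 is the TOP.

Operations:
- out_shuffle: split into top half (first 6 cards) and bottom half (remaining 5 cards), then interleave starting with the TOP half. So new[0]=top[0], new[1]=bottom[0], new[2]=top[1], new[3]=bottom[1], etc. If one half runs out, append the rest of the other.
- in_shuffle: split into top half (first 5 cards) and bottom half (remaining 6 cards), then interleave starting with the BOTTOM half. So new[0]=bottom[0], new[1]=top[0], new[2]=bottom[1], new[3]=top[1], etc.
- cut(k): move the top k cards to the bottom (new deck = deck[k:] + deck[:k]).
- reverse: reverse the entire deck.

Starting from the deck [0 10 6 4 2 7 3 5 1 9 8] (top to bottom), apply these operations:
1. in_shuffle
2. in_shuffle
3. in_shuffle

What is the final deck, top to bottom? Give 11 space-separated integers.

Answer: 3 6 9 7 10 1 2 0 5 4 8

Derivation:
After op 1 (in_shuffle): [7 0 3 10 5 6 1 4 9 2 8]
After op 2 (in_shuffle): [6 7 1 0 4 3 9 10 2 5 8]
After op 3 (in_shuffle): [3 6 9 7 10 1 2 0 5 4 8]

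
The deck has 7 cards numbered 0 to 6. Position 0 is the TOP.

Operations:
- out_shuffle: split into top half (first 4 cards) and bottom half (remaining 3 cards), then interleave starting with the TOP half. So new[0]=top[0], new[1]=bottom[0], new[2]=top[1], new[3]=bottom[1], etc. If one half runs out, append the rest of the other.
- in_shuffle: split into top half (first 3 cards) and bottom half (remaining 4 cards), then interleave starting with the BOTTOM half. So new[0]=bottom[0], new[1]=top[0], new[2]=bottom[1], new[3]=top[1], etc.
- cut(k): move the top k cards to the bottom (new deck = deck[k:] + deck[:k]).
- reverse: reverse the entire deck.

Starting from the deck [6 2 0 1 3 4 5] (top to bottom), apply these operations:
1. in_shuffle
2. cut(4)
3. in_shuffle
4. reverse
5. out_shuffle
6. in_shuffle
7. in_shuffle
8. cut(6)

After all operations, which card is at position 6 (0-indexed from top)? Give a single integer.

After op 1 (in_shuffle): [1 6 3 2 4 0 5]
After op 2 (cut(4)): [4 0 5 1 6 3 2]
After op 3 (in_shuffle): [1 4 6 0 3 5 2]
After op 4 (reverse): [2 5 3 0 6 4 1]
After op 5 (out_shuffle): [2 6 5 4 3 1 0]
After op 6 (in_shuffle): [4 2 3 6 1 5 0]
After op 7 (in_shuffle): [6 4 1 2 5 3 0]
After op 8 (cut(6)): [0 6 4 1 2 5 3]
Position 6: card 3.

Answer: 3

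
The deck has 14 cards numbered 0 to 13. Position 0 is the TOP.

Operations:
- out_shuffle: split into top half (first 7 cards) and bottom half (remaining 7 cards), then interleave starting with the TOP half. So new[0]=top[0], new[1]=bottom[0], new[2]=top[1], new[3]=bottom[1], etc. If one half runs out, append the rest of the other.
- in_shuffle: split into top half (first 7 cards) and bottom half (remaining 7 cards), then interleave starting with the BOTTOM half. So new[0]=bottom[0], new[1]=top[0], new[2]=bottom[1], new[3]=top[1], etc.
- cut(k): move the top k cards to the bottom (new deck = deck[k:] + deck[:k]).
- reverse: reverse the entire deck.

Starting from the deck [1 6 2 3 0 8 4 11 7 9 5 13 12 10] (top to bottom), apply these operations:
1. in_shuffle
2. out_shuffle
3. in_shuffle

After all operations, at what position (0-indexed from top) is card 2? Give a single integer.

After op 1 (in_shuffle): [11 1 7 6 9 2 5 3 13 0 12 8 10 4]
After op 2 (out_shuffle): [11 3 1 13 7 0 6 12 9 8 2 10 5 4]
After op 3 (in_shuffle): [12 11 9 3 8 1 2 13 10 7 5 0 4 6]
Card 2 is at position 6.

Answer: 6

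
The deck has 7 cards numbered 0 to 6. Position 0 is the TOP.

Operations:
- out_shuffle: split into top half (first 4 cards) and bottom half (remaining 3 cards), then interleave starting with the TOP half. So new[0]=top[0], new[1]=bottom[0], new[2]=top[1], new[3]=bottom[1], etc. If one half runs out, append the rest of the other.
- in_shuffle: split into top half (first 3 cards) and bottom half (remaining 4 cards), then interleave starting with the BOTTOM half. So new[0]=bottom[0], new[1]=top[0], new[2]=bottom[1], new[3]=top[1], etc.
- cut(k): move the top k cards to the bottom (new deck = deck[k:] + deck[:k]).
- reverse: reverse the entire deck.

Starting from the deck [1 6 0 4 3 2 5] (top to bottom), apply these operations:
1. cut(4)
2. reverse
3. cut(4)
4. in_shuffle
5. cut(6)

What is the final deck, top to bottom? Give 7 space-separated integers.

After op 1 (cut(4)): [3 2 5 1 6 0 4]
After op 2 (reverse): [4 0 6 1 5 2 3]
After op 3 (cut(4)): [5 2 3 4 0 6 1]
After op 4 (in_shuffle): [4 5 0 2 6 3 1]
After op 5 (cut(6)): [1 4 5 0 2 6 3]

Answer: 1 4 5 0 2 6 3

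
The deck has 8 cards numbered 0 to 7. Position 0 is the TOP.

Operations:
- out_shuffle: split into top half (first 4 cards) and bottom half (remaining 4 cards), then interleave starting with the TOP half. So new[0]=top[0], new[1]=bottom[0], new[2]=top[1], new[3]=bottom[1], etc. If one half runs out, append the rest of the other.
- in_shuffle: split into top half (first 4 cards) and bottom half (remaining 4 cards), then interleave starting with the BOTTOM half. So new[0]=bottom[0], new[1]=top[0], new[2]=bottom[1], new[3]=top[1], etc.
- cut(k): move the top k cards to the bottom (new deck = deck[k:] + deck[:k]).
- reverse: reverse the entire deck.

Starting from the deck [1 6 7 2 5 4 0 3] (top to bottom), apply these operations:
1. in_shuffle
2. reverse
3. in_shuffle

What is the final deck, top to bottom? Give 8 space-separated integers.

Answer: 6 2 4 3 1 7 5 0

Derivation:
After op 1 (in_shuffle): [5 1 4 6 0 7 3 2]
After op 2 (reverse): [2 3 7 0 6 4 1 5]
After op 3 (in_shuffle): [6 2 4 3 1 7 5 0]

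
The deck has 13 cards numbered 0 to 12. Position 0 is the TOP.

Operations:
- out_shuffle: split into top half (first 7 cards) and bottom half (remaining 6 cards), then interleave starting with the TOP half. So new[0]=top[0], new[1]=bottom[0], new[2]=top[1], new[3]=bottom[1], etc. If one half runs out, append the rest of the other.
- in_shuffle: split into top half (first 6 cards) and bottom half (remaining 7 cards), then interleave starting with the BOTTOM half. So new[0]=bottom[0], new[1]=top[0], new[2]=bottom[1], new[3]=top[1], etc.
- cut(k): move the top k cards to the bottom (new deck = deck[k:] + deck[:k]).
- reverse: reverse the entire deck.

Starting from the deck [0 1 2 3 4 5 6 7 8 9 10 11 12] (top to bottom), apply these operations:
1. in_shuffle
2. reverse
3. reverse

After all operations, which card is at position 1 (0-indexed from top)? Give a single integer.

Answer: 0

Derivation:
After op 1 (in_shuffle): [6 0 7 1 8 2 9 3 10 4 11 5 12]
After op 2 (reverse): [12 5 11 4 10 3 9 2 8 1 7 0 6]
After op 3 (reverse): [6 0 7 1 8 2 9 3 10 4 11 5 12]
Position 1: card 0.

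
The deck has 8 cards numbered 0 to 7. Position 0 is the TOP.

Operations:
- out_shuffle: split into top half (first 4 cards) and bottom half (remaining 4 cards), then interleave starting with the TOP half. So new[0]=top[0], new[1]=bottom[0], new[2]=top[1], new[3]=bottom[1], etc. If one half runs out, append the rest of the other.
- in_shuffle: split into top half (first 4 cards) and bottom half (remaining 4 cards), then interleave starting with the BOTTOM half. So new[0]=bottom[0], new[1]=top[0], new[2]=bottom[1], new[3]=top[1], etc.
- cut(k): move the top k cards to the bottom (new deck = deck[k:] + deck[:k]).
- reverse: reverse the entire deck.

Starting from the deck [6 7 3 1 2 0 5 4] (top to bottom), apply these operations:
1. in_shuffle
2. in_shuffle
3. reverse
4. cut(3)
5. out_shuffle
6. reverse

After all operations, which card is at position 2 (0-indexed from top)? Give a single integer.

Answer: 1

Derivation:
After op 1 (in_shuffle): [2 6 0 7 5 3 4 1]
After op 2 (in_shuffle): [5 2 3 6 4 0 1 7]
After op 3 (reverse): [7 1 0 4 6 3 2 5]
After op 4 (cut(3)): [4 6 3 2 5 7 1 0]
After op 5 (out_shuffle): [4 5 6 7 3 1 2 0]
After op 6 (reverse): [0 2 1 3 7 6 5 4]
Position 2: card 1.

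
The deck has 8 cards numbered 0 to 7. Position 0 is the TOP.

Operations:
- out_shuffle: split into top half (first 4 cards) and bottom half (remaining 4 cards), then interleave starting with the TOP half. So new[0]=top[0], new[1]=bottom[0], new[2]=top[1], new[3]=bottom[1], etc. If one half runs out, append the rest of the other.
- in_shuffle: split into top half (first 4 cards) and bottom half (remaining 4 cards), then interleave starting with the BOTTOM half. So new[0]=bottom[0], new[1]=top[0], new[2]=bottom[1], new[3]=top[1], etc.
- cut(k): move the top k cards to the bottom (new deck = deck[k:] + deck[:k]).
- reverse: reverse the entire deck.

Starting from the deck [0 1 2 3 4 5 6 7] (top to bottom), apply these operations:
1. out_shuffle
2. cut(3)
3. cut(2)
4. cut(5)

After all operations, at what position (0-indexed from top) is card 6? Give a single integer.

After op 1 (out_shuffle): [0 4 1 5 2 6 3 7]
After op 2 (cut(3)): [5 2 6 3 7 0 4 1]
After op 3 (cut(2)): [6 3 7 0 4 1 5 2]
After op 4 (cut(5)): [1 5 2 6 3 7 0 4]
Card 6 is at position 3.

Answer: 3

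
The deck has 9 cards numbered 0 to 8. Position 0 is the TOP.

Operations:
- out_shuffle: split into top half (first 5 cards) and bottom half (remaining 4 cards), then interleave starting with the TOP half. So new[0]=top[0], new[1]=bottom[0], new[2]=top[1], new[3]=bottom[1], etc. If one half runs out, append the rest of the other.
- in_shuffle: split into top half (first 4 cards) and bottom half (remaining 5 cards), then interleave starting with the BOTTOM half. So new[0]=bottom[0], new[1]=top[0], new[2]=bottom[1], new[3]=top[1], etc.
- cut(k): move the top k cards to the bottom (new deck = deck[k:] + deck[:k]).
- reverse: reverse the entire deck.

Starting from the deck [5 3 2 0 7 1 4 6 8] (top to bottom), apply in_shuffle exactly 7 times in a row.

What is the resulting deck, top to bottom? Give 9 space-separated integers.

After op 1 (in_shuffle): [7 5 1 3 4 2 6 0 8]
After op 2 (in_shuffle): [4 7 2 5 6 1 0 3 8]
After op 3 (in_shuffle): [6 4 1 7 0 2 3 5 8]
After op 4 (in_shuffle): [0 6 2 4 3 1 5 7 8]
After op 5 (in_shuffle): [3 0 1 6 5 2 7 4 8]
After op 6 (in_shuffle): [5 3 2 0 7 1 4 6 8]
After op 7 (in_shuffle): [7 5 1 3 4 2 6 0 8]

Answer: 7 5 1 3 4 2 6 0 8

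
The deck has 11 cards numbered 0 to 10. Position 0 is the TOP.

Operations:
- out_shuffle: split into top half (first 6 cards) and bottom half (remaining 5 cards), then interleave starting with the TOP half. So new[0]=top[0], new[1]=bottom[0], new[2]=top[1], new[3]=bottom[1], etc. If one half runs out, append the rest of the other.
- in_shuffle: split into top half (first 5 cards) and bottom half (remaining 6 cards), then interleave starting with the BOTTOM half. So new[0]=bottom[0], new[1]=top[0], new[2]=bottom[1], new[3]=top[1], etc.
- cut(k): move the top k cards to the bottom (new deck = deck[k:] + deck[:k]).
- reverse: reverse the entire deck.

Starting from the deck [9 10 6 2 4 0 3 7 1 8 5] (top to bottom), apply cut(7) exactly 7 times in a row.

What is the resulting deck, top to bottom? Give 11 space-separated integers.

After op 1 (cut(7)): [7 1 8 5 9 10 6 2 4 0 3]
After op 2 (cut(7)): [2 4 0 3 7 1 8 5 9 10 6]
After op 3 (cut(7)): [5 9 10 6 2 4 0 3 7 1 8]
After op 4 (cut(7)): [3 7 1 8 5 9 10 6 2 4 0]
After op 5 (cut(7)): [6 2 4 0 3 7 1 8 5 9 10]
After op 6 (cut(7)): [8 5 9 10 6 2 4 0 3 7 1]
After op 7 (cut(7)): [0 3 7 1 8 5 9 10 6 2 4]

Answer: 0 3 7 1 8 5 9 10 6 2 4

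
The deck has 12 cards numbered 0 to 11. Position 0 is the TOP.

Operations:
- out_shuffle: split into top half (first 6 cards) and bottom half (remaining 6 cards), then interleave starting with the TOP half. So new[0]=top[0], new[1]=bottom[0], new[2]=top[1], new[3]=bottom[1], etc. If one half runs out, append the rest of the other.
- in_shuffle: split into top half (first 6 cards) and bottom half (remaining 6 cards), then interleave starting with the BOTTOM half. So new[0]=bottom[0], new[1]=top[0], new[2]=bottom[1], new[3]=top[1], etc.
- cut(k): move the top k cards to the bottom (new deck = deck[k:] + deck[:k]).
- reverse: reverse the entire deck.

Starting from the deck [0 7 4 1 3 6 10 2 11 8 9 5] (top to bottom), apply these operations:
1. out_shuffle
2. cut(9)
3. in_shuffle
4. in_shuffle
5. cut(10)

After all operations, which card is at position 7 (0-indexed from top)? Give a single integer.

Answer: 4

Derivation:
After op 1 (out_shuffle): [0 10 7 2 4 11 1 8 3 9 6 5]
After op 2 (cut(9)): [9 6 5 0 10 7 2 4 11 1 8 3]
After op 3 (in_shuffle): [2 9 4 6 11 5 1 0 8 10 3 7]
After op 4 (in_shuffle): [1 2 0 9 8 4 10 6 3 11 7 5]
After op 5 (cut(10)): [7 5 1 2 0 9 8 4 10 6 3 11]
Position 7: card 4.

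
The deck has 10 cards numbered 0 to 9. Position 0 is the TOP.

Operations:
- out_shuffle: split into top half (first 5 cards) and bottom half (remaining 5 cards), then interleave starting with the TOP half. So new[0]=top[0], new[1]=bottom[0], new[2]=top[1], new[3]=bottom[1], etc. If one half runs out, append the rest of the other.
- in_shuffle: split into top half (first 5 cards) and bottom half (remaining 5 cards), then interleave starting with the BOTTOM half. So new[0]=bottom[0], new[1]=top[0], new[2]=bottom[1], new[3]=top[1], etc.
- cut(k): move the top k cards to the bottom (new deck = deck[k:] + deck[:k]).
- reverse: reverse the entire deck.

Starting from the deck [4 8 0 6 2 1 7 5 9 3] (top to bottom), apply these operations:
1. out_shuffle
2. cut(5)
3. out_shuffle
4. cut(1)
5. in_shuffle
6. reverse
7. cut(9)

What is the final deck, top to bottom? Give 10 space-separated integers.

After op 1 (out_shuffle): [4 1 8 7 0 5 6 9 2 3]
After op 2 (cut(5)): [5 6 9 2 3 4 1 8 7 0]
After op 3 (out_shuffle): [5 4 6 1 9 8 2 7 3 0]
After op 4 (cut(1)): [4 6 1 9 8 2 7 3 0 5]
After op 5 (in_shuffle): [2 4 7 6 3 1 0 9 5 8]
After op 6 (reverse): [8 5 9 0 1 3 6 7 4 2]
After op 7 (cut(9)): [2 8 5 9 0 1 3 6 7 4]

Answer: 2 8 5 9 0 1 3 6 7 4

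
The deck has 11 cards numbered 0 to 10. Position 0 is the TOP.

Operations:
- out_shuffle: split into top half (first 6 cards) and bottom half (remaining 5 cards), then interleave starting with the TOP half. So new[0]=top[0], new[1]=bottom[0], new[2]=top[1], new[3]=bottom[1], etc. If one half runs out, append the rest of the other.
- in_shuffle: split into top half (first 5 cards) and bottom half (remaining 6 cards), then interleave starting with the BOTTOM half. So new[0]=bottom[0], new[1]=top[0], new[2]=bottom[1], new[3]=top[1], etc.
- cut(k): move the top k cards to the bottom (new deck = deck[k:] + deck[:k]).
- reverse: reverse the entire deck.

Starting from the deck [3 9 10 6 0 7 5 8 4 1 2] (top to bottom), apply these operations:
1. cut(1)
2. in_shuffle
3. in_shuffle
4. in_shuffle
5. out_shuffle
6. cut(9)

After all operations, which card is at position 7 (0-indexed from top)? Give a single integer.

Answer: 4

Derivation:
After op 1 (cut(1)): [9 10 6 0 7 5 8 4 1 2 3]
After op 2 (in_shuffle): [5 9 8 10 4 6 1 0 2 7 3]
After op 3 (in_shuffle): [6 5 1 9 0 8 2 10 7 4 3]
After op 4 (in_shuffle): [8 6 2 5 10 1 7 9 4 0 3]
After op 5 (out_shuffle): [8 7 6 9 2 4 5 0 10 3 1]
After op 6 (cut(9)): [3 1 8 7 6 9 2 4 5 0 10]
Position 7: card 4.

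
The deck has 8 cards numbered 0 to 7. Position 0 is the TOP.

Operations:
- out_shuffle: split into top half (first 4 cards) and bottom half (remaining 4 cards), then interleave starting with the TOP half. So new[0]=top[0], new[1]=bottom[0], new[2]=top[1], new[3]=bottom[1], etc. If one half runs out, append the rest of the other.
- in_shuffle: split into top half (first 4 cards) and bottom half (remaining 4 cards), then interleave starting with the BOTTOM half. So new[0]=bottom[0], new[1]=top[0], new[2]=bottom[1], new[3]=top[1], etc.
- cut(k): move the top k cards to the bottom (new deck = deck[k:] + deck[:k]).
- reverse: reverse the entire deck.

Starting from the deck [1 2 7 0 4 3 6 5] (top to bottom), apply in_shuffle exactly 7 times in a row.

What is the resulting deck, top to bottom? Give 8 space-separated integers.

Answer: 4 1 3 2 6 7 5 0

Derivation:
After op 1 (in_shuffle): [4 1 3 2 6 7 5 0]
After op 2 (in_shuffle): [6 4 7 1 5 3 0 2]
After op 3 (in_shuffle): [5 6 3 4 0 7 2 1]
After op 4 (in_shuffle): [0 5 7 6 2 3 1 4]
After op 5 (in_shuffle): [2 0 3 5 1 7 4 6]
After op 6 (in_shuffle): [1 2 7 0 4 3 6 5]
After op 7 (in_shuffle): [4 1 3 2 6 7 5 0]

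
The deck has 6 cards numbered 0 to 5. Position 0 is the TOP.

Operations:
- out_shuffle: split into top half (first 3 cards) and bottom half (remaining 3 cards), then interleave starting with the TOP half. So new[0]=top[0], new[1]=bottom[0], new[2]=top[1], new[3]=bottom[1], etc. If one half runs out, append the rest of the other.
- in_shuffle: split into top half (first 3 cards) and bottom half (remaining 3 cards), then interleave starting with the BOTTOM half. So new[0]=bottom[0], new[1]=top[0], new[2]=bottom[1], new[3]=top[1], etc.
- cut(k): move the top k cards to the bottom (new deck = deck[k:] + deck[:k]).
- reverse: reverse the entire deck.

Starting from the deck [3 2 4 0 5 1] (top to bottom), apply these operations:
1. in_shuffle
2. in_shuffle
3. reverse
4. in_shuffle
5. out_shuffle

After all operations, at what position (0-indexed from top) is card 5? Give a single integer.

Answer: 2

Derivation:
After op 1 (in_shuffle): [0 3 5 2 1 4]
After op 2 (in_shuffle): [2 0 1 3 4 5]
After op 3 (reverse): [5 4 3 1 0 2]
After op 4 (in_shuffle): [1 5 0 4 2 3]
After op 5 (out_shuffle): [1 4 5 2 0 3]
Card 5 is at position 2.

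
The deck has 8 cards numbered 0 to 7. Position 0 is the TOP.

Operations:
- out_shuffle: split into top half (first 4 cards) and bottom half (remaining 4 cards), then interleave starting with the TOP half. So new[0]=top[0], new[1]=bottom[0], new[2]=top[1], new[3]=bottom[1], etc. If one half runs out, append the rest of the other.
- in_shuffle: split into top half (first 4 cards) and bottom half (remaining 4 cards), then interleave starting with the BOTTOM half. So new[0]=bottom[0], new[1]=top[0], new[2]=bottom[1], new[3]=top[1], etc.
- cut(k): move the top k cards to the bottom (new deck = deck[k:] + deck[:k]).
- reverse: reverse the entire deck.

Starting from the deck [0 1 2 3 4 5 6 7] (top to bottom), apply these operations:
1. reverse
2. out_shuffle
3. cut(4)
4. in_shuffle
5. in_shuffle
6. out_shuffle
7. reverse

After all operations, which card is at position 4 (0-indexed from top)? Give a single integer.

Answer: 3

Derivation:
After op 1 (reverse): [7 6 5 4 3 2 1 0]
After op 2 (out_shuffle): [7 3 6 2 5 1 4 0]
After op 3 (cut(4)): [5 1 4 0 7 3 6 2]
After op 4 (in_shuffle): [7 5 3 1 6 4 2 0]
After op 5 (in_shuffle): [6 7 4 5 2 3 0 1]
After op 6 (out_shuffle): [6 2 7 3 4 0 5 1]
After op 7 (reverse): [1 5 0 4 3 7 2 6]
Position 4: card 3.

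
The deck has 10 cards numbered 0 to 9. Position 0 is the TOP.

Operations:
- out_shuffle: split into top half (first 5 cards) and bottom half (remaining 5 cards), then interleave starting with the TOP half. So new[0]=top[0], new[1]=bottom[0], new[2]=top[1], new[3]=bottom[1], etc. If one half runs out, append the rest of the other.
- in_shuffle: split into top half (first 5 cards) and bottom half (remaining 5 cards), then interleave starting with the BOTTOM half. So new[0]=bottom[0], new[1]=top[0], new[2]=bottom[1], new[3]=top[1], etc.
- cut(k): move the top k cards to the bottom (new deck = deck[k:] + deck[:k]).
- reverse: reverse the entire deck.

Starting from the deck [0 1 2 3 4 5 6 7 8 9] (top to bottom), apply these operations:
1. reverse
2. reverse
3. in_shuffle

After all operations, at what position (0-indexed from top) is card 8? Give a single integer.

After op 1 (reverse): [9 8 7 6 5 4 3 2 1 0]
After op 2 (reverse): [0 1 2 3 4 5 6 7 8 9]
After op 3 (in_shuffle): [5 0 6 1 7 2 8 3 9 4]
Card 8 is at position 6.

Answer: 6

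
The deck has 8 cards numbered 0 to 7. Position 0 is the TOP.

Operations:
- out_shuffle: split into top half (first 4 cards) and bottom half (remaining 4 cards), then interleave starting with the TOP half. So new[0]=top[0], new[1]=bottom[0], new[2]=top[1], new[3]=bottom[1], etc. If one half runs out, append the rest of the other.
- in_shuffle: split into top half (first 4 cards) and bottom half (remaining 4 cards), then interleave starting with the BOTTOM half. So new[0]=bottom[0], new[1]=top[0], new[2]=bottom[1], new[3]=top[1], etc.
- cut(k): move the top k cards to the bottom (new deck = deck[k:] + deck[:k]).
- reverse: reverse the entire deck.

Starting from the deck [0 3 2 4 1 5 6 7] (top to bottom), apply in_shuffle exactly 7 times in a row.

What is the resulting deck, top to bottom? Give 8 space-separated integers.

After op 1 (in_shuffle): [1 0 5 3 6 2 7 4]
After op 2 (in_shuffle): [6 1 2 0 7 5 4 3]
After op 3 (in_shuffle): [7 6 5 1 4 2 3 0]
After op 4 (in_shuffle): [4 7 2 6 3 5 0 1]
After op 5 (in_shuffle): [3 4 5 7 0 2 1 6]
After op 6 (in_shuffle): [0 3 2 4 1 5 6 7]
After op 7 (in_shuffle): [1 0 5 3 6 2 7 4]

Answer: 1 0 5 3 6 2 7 4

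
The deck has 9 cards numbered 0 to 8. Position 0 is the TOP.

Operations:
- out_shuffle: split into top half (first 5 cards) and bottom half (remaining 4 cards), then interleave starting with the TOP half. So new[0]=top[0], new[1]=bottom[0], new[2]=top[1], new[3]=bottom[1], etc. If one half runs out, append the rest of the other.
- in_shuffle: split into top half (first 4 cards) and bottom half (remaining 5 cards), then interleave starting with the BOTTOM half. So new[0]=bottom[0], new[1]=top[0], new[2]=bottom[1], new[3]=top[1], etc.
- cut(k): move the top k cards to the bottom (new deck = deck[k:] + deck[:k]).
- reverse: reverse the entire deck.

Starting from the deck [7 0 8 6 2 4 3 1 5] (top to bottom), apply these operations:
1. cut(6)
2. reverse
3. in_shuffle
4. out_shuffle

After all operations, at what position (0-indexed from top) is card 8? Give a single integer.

Answer: 5

Derivation:
After op 1 (cut(6)): [3 1 5 7 0 8 6 2 4]
After op 2 (reverse): [4 2 6 8 0 7 5 1 3]
After op 3 (in_shuffle): [0 4 7 2 5 6 1 8 3]
After op 4 (out_shuffle): [0 6 4 1 7 8 2 3 5]
Card 8 is at position 5.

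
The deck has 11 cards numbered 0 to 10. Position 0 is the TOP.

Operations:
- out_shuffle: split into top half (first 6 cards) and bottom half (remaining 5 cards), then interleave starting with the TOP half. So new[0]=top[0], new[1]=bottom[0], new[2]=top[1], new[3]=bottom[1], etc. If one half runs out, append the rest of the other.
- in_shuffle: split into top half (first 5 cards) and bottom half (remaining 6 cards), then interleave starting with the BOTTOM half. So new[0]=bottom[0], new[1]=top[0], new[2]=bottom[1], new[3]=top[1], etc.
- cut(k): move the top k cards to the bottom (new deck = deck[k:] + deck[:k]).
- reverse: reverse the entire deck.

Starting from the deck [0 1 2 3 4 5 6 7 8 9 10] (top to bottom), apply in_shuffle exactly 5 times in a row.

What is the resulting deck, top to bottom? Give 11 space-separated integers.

After op 1 (in_shuffle): [5 0 6 1 7 2 8 3 9 4 10]
After op 2 (in_shuffle): [2 5 8 0 3 6 9 1 4 7 10]
After op 3 (in_shuffle): [6 2 9 5 1 8 4 0 7 3 10]
After op 4 (in_shuffle): [8 6 4 2 0 9 7 5 3 1 10]
After op 5 (in_shuffle): [9 8 7 6 5 4 3 2 1 0 10]

Answer: 9 8 7 6 5 4 3 2 1 0 10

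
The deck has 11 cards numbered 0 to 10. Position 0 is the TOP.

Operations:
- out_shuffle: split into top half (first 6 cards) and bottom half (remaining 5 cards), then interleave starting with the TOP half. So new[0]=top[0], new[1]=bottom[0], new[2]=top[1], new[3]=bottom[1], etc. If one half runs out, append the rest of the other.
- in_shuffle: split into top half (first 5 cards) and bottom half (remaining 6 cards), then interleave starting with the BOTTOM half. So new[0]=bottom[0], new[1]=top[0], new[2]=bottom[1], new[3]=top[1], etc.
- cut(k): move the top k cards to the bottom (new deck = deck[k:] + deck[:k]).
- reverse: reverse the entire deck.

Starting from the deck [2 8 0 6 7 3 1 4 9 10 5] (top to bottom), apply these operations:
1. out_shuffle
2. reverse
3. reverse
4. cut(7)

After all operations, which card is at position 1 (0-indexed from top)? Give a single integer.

Answer: 7

Derivation:
After op 1 (out_shuffle): [2 1 8 4 0 9 6 10 7 5 3]
After op 2 (reverse): [3 5 7 10 6 9 0 4 8 1 2]
After op 3 (reverse): [2 1 8 4 0 9 6 10 7 5 3]
After op 4 (cut(7)): [10 7 5 3 2 1 8 4 0 9 6]
Position 1: card 7.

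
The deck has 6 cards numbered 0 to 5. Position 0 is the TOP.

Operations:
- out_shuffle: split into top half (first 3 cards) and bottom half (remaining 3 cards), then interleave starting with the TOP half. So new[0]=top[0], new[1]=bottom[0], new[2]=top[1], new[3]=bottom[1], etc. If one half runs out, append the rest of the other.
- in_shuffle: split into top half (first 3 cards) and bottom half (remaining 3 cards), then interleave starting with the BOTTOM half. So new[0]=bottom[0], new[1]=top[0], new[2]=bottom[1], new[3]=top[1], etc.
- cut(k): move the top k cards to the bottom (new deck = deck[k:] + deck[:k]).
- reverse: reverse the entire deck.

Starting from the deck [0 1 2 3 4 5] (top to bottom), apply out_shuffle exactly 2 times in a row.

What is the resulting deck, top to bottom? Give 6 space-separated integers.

After op 1 (out_shuffle): [0 3 1 4 2 5]
After op 2 (out_shuffle): [0 4 3 2 1 5]

Answer: 0 4 3 2 1 5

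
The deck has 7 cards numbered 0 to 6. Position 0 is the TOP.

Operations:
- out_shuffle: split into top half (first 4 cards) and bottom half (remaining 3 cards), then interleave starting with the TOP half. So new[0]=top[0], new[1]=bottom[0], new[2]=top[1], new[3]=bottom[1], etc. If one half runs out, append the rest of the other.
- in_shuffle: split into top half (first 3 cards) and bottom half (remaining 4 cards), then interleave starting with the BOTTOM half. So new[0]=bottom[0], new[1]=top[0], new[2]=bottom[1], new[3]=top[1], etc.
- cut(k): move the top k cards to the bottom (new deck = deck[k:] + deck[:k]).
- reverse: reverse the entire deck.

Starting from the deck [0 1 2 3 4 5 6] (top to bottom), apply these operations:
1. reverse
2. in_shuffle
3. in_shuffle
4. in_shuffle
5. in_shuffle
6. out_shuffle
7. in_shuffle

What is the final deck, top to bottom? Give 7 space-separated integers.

Answer: 4 3 2 1 0 6 5

Derivation:
After op 1 (reverse): [6 5 4 3 2 1 0]
After op 2 (in_shuffle): [3 6 2 5 1 4 0]
After op 3 (in_shuffle): [5 3 1 6 4 2 0]
After op 4 (in_shuffle): [6 5 4 3 2 1 0]
After op 5 (in_shuffle): [3 6 2 5 1 4 0]
After op 6 (out_shuffle): [3 1 6 4 2 0 5]
After op 7 (in_shuffle): [4 3 2 1 0 6 5]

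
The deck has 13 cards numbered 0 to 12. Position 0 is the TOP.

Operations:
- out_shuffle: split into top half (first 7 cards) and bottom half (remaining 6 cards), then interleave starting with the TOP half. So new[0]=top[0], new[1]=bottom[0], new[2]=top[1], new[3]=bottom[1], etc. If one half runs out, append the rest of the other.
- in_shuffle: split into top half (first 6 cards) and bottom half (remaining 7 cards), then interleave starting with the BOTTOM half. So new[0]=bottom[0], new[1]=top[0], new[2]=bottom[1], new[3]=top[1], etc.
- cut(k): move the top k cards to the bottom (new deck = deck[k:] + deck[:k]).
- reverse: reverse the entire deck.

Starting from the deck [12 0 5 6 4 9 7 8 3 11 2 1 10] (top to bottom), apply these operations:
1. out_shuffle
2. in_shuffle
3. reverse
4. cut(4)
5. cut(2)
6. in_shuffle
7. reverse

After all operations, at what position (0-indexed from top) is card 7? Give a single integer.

Answer: 10

Derivation:
After op 1 (out_shuffle): [12 8 0 3 5 11 6 2 4 1 9 10 7]
After op 2 (in_shuffle): [6 12 2 8 4 0 1 3 9 5 10 11 7]
After op 3 (reverse): [7 11 10 5 9 3 1 0 4 8 2 12 6]
After op 4 (cut(4)): [9 3 1 0 4 8 2 12 6 7 11 10 5]
After op 5 (cut(2)): [1 0 4 8 2 12 6 7 11 10 5 9 3]
After op 6 (in_shuffle): [6 1 7 0 11 4 10 8 5 2 9 12 3]
After op 7 (reverse): [3 12 9 2 5 8 10 4 11 0 7 1 6]
Card 7 is at position 10.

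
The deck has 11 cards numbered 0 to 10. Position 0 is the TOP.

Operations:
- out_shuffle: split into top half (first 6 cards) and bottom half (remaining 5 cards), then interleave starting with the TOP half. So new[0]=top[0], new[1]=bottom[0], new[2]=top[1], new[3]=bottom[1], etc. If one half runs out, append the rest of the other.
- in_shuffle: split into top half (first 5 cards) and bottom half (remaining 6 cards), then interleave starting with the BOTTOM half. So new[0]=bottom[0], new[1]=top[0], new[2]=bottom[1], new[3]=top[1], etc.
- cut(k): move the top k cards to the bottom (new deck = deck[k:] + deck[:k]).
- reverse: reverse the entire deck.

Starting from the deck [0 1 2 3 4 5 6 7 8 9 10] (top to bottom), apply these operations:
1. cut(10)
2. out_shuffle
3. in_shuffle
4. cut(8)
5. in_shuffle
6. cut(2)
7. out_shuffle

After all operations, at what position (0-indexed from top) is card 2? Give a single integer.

After op 1 (cut(10)): [10 0 1 2 3 4 5 6 7 8 9]
After op 2 (out_shuffle): [10 5 0 6 1 7 2 8 3 9 4]
After op 3 (in_shuffle): [7 10 2 5 8 0 3 6 9 1 4]
After op 4 (cut(8)): [9 1 4 7 10 2 5 8 0 3 6]
After op 5 (in_shuffle): [2 9 5 1 8 4 0 7 3 10 6]
After op 6 (cut(2)): [5 1 8 4 0 7 3 10 6 2 9]
After op 7 (out_shuffle): [5 3 1 10 8 6 4 2 0 9 7]
Card 2 is at position 7.

Answer: 7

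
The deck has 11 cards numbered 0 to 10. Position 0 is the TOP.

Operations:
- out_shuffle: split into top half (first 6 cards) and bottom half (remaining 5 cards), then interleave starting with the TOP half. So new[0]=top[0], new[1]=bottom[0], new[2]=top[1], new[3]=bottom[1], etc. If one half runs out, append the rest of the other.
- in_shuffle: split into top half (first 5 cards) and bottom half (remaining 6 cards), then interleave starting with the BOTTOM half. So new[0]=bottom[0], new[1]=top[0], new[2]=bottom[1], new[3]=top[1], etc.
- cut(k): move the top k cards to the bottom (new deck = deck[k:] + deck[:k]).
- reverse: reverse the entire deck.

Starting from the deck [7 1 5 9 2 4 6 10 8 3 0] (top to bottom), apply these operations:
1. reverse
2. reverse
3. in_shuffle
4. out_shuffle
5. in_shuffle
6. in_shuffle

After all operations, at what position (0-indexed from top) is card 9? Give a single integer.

Answer: 4

Derivation:
After op 1 (reverse): [0 3 8 10 6 4 2 9 5 1 7]
After op 2 (reverse): [7 1 5 9 2 4 6 10 8 3 0]
After op 3 (in_shuffle): [4 7 6 1 10 5 8 9 3 2 0]
After op 4 (out_shuffle): [4 8 7 9 6 3 1 2 10 0 5]
After op 5 (in_shuffle): [3 4 1 8 2 7 10 9 0 6 5]
After op 6 (in_shuffle): [7 3 10 4 9 1 0 8 6 2 5]
Card 9 is at position 4.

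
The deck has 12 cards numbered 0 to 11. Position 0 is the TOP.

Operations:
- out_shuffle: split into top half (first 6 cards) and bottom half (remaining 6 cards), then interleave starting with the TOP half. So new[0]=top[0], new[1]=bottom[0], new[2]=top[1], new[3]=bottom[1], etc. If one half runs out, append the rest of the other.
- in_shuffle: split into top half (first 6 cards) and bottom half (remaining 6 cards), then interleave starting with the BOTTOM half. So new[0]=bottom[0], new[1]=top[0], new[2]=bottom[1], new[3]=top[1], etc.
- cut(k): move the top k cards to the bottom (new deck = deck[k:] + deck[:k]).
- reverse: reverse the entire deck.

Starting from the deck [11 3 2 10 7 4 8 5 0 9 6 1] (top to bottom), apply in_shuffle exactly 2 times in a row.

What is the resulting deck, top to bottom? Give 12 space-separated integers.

After op 1 (in_shuffle): [8 11 5 3 0 2 9 10 6 7 1 4]
After op 2 (in_shuffle): [9 8 10 11 6 5 7 3 1 0 4 2]

Answer: 9 8 10 11 6 5 7 3 1 0 4 2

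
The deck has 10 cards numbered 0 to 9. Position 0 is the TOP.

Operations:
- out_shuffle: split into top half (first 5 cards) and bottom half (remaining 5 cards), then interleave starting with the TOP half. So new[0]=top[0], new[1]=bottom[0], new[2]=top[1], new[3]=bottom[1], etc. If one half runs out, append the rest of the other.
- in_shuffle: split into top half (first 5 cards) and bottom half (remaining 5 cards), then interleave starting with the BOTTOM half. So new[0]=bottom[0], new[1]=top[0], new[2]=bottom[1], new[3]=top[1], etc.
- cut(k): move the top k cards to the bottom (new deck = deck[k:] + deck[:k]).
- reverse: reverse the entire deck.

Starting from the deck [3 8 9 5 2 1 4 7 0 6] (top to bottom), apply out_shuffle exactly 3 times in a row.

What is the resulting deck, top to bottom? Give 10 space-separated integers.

After op 1 (out_shuffle): [3 1 8 4 9 7 5 0 2 6]
After op 2 (out_shuffle): [3 7 1 5 8 0 4 2 9 6]
After op 3 (out_shuffle): [3 0 7 4 1 2 5 9 8 6]

Answer: 3 0 7 4 1 2 5 9 8 6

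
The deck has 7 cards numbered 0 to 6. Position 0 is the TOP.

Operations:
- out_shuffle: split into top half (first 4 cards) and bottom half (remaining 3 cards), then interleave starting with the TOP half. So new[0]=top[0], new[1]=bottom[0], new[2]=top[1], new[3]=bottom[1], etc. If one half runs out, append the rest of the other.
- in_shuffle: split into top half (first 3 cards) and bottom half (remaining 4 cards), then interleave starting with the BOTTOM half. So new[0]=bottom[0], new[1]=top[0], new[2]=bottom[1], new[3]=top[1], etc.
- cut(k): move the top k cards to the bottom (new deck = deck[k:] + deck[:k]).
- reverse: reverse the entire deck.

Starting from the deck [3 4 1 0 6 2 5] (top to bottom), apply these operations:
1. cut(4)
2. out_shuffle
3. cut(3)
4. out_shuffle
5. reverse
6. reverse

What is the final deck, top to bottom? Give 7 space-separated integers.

Answer: 1 6 5 4 0 2 3

Derivation:
After op 1 (cut(4)): [6 2 5 3 4 1 0]
After op 2 (out_shuffle): [6 4 2 1 5 0 3]
After op 3 (cut(3)): [1 5 0 3 6 4 2]
After op 4 (out_shuffle): [1 6 5 4 0 2 3]
After op 5 (reverse): [3 2 0 4 5 6 1]
After op 6 (reverse): [1 6 5 4 0 2 3]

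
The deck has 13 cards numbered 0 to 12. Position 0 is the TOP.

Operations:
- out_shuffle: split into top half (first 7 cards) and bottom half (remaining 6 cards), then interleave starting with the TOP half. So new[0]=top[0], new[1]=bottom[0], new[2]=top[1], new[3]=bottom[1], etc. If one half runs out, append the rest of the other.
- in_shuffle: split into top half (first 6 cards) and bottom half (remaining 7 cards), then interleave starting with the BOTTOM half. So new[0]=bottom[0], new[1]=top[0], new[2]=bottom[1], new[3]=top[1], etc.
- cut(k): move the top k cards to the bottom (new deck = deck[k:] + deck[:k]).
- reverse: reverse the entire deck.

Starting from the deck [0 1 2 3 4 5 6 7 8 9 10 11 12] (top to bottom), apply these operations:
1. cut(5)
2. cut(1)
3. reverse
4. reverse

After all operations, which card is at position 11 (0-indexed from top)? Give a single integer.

After op 1 (cut(5)): [5 6 7 8 9 10 11 12 0 1 2 3 4]
After op 2 (cut(1)): [6 7 8 9 10 11 12 0 1 2 3 4 5]
After op 3 (reverse): [5 4 3 2 1 0 12 11 10 9 8 7 6]
After op 4 (reverse): [6 7 8 9 10 11 12 0 1 2 3 4 5]
Position 11: card 4.

Answer: 4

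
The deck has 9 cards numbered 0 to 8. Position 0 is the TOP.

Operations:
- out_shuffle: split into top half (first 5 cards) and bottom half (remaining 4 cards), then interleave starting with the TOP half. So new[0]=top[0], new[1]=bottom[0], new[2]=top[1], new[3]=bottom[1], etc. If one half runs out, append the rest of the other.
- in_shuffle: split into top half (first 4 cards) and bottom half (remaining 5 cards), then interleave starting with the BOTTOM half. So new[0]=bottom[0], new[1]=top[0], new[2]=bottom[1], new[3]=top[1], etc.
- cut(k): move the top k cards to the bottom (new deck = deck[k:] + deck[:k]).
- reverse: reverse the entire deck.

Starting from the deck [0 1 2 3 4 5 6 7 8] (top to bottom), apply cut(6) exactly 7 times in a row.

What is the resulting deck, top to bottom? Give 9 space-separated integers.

After op 1 (cut(6)): [6 7 8 0 1 2 3 4 5]
After op 2 (cut(6)): [3 4 5 6 7 8 0 1 2]
After op 3 (cut(6)): [0 1 2 3 4 5 6 7 8]
After op 4 (cut(6)): [6 7 8 0 1 2 3 4 5]
After op 5 (cut(6)): [3 4 5 6 7 8 0 1 2]
After op 6 (cut(6)): [0 1 2 3 4 5 6 7 8]
After op 7 (cut(6)): [6 7 8 0 1 2 3 4 5]

Answer: 6 7 8 0 1 2 3 4 5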